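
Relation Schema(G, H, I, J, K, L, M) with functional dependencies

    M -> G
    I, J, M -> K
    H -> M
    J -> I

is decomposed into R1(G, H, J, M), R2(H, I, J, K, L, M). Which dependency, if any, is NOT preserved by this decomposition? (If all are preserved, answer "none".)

M → G lies within R1.
I, J, M → K lies within R2.
H → M lies within R1.
J → I lies within R2.
Every dependency is enforceable on the fragments, so the decomposition is dependency-preserving.

none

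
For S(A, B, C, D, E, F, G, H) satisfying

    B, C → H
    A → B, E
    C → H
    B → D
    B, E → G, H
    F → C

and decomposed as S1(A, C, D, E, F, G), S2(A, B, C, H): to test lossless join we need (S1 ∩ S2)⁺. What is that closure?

S1 ∩ S2 = {A, C}.
A → B, E applies, adding B, E
C → H applies, adding H
B → D applies, adding D
B, E → G, H applies, adding G
Closure: {A, B, C, D, E, G, H}.

A, B, C, D, E, G, H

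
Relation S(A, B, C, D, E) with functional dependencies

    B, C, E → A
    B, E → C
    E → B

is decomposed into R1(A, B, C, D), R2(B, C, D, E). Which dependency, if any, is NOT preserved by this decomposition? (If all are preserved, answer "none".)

Check B, C, E → A: no single fragment contains all of {A, B, C, E}, and the restricted closure of {B, C, E} across the fragments never reaches {A}.
B, E → C is preserved.
E → B is preserved.

B, C, E → A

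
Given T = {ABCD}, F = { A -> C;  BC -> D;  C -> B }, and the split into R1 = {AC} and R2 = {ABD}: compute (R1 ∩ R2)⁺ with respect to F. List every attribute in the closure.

ABCD

R1 ∩ R2 = {A}.
A → C applies, adding C
C → B applies, adding B
BC → D applies, adding D
Closure: {ABCD}.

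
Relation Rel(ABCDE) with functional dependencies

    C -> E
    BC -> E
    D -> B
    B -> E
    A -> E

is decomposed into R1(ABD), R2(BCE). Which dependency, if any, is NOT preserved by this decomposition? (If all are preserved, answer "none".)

A -> E

Check A → E: no single fragment contains all of {AE}, and the restricted closure of {A} across the fragments never reaches {E}.
C → E is preserved.
BC → E is preserved.
D → B is preserved.
B → E is preserved.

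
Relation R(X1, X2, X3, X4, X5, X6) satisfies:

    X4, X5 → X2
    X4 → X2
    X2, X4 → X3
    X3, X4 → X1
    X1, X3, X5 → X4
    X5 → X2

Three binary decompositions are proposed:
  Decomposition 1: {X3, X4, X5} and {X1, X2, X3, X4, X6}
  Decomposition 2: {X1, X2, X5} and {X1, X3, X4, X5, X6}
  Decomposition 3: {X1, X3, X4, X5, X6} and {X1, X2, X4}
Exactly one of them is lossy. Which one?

Decomposition 1

Decomposition 1: common = {X3, X4}, closure = {X1, X2, X3, X4} → lossy.
Decomposition 2: common = {X1, X5}, closure = {X1, X2, X5} → lossless.
Decomposition 3: common = {X1, X4}, closure = {X1, X2, X3, X4} → lossless.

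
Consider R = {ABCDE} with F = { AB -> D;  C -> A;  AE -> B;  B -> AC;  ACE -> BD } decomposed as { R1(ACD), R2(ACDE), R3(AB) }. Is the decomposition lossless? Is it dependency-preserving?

Lossless test (chase): applying each FD to every pair of rows produces no changes in the tableau, so no row becomes fully distinguished — the join is lossy.
Dependency preservation: the restricted closure of {AB} across the fragments never reaches {D}, so AB → D cannot be enforced without a join — not preserved.

lossy and not dependency-preserving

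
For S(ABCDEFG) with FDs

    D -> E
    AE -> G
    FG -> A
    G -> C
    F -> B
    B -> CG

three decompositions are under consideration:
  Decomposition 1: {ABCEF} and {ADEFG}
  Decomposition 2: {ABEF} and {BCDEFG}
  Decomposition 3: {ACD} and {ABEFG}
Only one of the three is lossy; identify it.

Decomposition 3

Decomposition 1: common = {AEF}, closure = {ABCEFG} → lossless.
Decomposition 2: common = {BEF}, closure = {ABCEFG} → lossless.
Decomposition 3: common = {A}, closure = {A} → lossy.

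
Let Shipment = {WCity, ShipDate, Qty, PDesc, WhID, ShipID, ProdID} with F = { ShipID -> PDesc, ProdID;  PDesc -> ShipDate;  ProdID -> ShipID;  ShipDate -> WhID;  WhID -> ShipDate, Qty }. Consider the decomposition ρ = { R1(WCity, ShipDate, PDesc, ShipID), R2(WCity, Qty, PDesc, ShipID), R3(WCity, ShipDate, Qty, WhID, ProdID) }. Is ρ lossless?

No

Chase test. Columns are WCity, ShipDate, Qty, PDesc, WhID, ShipID, ProdID; row i has aⱼ where attribute j ∈ Ri, else bᵢⱼ.
Initial tableau (one row per fragment):
  row 1: a1 a2 b13 a4 b15 a6 b17
  row 2: a1 b22 a3 a4 b25 a6 b27
  row 3: a1 a2 a3 b34 a5 b36 a7
Rows 1 and 2 agree on ShipID; apply ShipID→PDesc, ProdID and equate their PDesc, ProdID entries.
Rows 1 and 2 agree on PDesc; apply PDesc→ShipDate and equate their ShipDate entries.
Rows 1 and 2 agree on ShipDate; apply ShipDate→WhID and equate their WhID entries.
Rows 1 and 3 agree on ShipDate; apply ShipDate→WhID and equate their WhID entries.
Rows 1 and 2 agree on WhID; apply WhID→ShipDate, Qty and equate their ShipDate, Qty entries.
No row becomes fully distinguished — the join is lossy.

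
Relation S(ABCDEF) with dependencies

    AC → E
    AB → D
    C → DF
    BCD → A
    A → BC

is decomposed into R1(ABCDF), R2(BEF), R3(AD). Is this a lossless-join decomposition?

No

Chase test. Columns are ABCDEF; row i has aⱼ where attribute j ∈ Ri, else bᵢⱼ.
Initial tableau (one row per fragment):
  row 1: a1 a2 a3 a4 b15 a6
  row 2: b21 a2 b23 b24 a5 a6
  row 3: a1 b32 b33 a4 b35 b36
Rows 1 and 3 agree on A; apply A→BC and equate their BC entries.
Rows 1 and 3 agree on AC; apply AC→E and equate their E entries.
Rows 1 and 3 agree on C; apply C→DF and equate their DF entries.
No row becomes fully distinguished — the join is lossy.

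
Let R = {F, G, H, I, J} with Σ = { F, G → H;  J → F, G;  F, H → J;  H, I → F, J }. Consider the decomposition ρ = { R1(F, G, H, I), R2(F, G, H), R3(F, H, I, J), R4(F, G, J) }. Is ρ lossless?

Chase test. Columns are F, G, H, I, J; row i has aⱼ where attribute j ∈ Ri, else bᵢⱼ.
Initial tableau (one row per fragment):
  row 1: a1 a2 a3 a4 b15
  row 2: a1 a2 a3 b24 b25
  row 3: a1 b32 a3 a4 a5
  row 4: a1 a2 b43 b44 a5
Rows 1 and 4 agree on F, G; apply F, G→H and equate their H entries.
Rows 3 and 4 agree on J; apply J→F, G and equate their F, G entries.
Rows 1 and 2 agree on F, H; apply F, H→J and equate their J entries.
Rows 1 and 3 agree on F, H; apply F, H→J and equate their J entries.
Row 1 is now all distinguished symbols — the join is lossless.

Yes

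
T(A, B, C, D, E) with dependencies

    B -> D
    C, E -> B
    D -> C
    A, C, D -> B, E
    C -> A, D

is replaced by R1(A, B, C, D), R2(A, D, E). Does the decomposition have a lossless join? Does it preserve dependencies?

Lossless test: (A, D)⁺ = {A, B, C, D, E}, which contains all of one fragment — lossless.
Dependency preservation: C, E → B; A, C, D → B, E are not contained in any single fragment, but the restricted closure of each left-hand side across the fragments still reaches the right-hand side; the remaining FDs each lie inside some fragment. All dependencies are preserved.

lossless and dependency-preserving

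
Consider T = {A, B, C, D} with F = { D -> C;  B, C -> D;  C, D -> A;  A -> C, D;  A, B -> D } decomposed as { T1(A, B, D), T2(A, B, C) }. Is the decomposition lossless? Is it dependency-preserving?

lossless and dependency-preserving

Lossless test: (A, B)⁺ = {A, B, C, D}, which contains all of one fragment — lossless.
Dependency preservation: D → C; B, C → D; C, D → A; A → C, D are not contained in any single fragment, but the restricted closure of each left-hand side across the fragments still reaches the right-hand side; the remaining FDs each lie inside some fragment. All dependencies are preserved.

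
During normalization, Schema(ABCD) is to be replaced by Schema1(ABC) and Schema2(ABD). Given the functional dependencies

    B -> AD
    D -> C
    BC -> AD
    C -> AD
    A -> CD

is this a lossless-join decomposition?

Yes

Common attributes: Schema1 ∩ Schema2 = {AB}.
Closure of {AB}: B → AD applies, adding D; D → C applies, adding C. So (AB)⁺ = {ABCD}.
This closure contains every attribute of Schema1, so Schema1 ∩ Schema2 → Schema1. The join is lossless.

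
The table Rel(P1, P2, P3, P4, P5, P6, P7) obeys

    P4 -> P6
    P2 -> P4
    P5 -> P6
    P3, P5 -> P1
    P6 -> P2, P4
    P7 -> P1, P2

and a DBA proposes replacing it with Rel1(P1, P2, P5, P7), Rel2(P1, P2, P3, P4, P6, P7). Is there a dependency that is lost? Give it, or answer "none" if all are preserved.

Check P3, P5 → P1: no single fragment contains all of {P1, P3, P5}, and the restricted closure of {P3, P5} across the fragments never reaches {P1}.
P4 → P6 is preserved.
P2 → P4 is preserved.
P5 → P6 is preserved.
P6 → P2, P4 is preserved.
P7 → P1, P2 is preserved.

P3, P5 -> P1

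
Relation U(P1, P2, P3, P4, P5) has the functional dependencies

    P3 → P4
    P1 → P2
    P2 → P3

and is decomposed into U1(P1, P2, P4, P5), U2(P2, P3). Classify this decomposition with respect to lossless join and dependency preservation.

Lossless test: (P2)⁺ = {P2, P3, P4}, which contains all of one fragment — lossless.
Dependency preservation: the restricted closure of {P3} across the fragments never reaches {P4}, so P3 → P4 cannot be enforced without a join — not preserved.

lossless but not dependency-preserving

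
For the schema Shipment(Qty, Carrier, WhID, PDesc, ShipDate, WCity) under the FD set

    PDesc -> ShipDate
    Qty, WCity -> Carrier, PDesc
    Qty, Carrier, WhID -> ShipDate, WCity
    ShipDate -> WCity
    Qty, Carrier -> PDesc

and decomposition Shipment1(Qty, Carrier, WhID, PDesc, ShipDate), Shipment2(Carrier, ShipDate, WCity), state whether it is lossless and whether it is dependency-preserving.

Lossless test: (Carrier, ShipDate)⁺ = {Carrier, ShipDate, WCity}, which contains all of one fragment — lossless.
Dependency preservation: the restricted closure of {Qty, WCity} across the fragments never reaches {Carrier, PDesc}, so Qty, WCity → Carrier, PDesc cannot be enforced without a join — not preserved.

lossless but not dependency-preserving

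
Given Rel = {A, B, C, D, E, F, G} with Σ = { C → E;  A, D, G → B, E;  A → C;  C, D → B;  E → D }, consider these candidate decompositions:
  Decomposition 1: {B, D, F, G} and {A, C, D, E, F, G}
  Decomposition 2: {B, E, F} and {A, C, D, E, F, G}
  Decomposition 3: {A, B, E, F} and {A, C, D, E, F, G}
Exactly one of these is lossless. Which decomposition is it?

Decomposition 3

Decomposition 1: common = {D, F, G}, closure = {D, F, G} → lossy.
Decomposition 2: common = {E, F}, closure = {D, E, F} → lossy.
Decomposition 3: common = {A, E, F}, closure = {A, B, C, D, E, F} → lossless.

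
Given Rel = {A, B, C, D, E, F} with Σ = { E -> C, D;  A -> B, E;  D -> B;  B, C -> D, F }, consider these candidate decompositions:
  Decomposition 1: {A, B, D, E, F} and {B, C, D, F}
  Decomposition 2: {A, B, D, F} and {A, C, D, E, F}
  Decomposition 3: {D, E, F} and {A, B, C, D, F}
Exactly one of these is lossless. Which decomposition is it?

Decomposition 2

Decomposition 1: common = {B, D, F}, closure = {B, D, F} → lossy.
Decomposition 2: common = {A, D, F}, closure = {A, B, C, D, E, F} → lossless.
Decomposition 3: common = {D, F}, closure = {B, D, F} → lossy.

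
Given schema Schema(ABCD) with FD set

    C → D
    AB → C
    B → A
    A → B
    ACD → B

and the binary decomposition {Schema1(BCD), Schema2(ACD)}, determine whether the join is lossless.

Common attributes: Schema1 ∩ Schema2 = {CD}.
No dependency enlarges {CD}, so (CD)⁺ = {CD}.
The closure contains neither all of Schema1 = {BCD} nor all of Schema2 = {ACD}, so the common attributes are not a superkey of either fragment. The join is lossy.

No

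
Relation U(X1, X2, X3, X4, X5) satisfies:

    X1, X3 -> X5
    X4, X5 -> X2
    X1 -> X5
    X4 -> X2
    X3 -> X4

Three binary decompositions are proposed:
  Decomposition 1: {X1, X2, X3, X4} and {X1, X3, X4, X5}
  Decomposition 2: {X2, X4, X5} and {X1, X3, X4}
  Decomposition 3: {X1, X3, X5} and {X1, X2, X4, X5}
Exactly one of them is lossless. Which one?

Decomposition 1

Decomposition 1: common = {X1, X3, X4}, closure = {X1, X2, X3, X4, X5} → lossless.
Decomposition 2: common = {X4}, closure = {X2, X4} → lossy.
Decomposition 3: common = {X1, X5}, closure = {X1, X5} → lossy.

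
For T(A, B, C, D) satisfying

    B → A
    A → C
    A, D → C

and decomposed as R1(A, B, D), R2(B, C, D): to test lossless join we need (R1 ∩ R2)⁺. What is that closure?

A, B, C, D

R1 ∩ R2 = {B, D}.
B → A applies, adding A
A → C applies, adding C
Closure: {A, B, C, D}.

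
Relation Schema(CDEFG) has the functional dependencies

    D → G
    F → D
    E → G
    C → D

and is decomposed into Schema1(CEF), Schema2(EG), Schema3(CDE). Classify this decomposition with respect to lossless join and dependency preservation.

lossless but not dependency-preserving

Lossless test (chase): Rows 1 and 2 agree on E; apply E→G and equate their G entries. Rows 1 and 3 agree on E; apply E→G and equate their G entries. Rows 1 and 3 agree on C; apply C→D and equate their D entries. Row 1 is now all distinguished symbols — the join is lossless.
Dependency preservation: the restricted closure of {D} across the fragments never reaches {G}, so D → G cannot be enforced without a join — not preserved.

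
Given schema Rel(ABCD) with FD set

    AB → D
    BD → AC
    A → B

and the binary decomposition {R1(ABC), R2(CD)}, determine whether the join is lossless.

Common attributes: R1 ∩ R2 = {C}.
No dependency enlarges {C}, so (C)⁺ = {C}.
The closure contains neither all of R1 = {ABC} nor all of R2 = {CD}, so the common attributes are not a superkey of either fragment. The join is lossy.

No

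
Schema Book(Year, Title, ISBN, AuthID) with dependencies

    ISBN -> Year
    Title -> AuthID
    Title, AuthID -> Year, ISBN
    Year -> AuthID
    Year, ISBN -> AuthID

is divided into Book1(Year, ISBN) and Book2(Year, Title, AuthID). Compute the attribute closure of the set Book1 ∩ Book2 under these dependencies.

Book1 ∩ Book2 = {Year}.
Year → AuthID applies, adding AuthID
Closure: {Year, AuthID}.

Year, AuthID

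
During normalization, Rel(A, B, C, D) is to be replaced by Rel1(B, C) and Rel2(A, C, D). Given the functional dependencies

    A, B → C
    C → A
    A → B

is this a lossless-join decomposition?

Yes

Common attributes: Rel1 ∩ Rel2 = {C}.
Closure of {C}: C → A applies, adding A; A → B applies, adding B. So (C)⁺ = {A, B, C}.
This closure contains every attribute of Rel1, so Rel1 ∩ Rel2 → Rel1. The join is lossless.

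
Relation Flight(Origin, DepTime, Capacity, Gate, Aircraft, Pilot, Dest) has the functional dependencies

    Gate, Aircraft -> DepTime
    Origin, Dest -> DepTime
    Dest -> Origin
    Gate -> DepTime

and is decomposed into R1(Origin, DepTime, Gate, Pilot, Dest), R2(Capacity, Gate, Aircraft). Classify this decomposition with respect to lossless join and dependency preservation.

lossy but dependency-preserving

Lossless test: (Gate)⁺ = {DepTime, Gate}, which is a superkey of neither fragment — lossy.
Dependency preservation: Gate, Aircraft → DepTime is not contained in any single fragment, but the restricted closure of its left-hand side across the fragments still reaches the right-hand side; the remaining FDs each lie inside some fragment. All dependencies are preserved.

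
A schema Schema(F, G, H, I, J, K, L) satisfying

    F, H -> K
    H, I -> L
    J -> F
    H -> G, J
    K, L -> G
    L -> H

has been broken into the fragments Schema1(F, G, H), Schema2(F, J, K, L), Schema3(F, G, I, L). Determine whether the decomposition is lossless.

No

Chase test. Columns are F, G, H, I, J, K, L; row i has aⱼ where attribute j ∈ Schemai, else bᵢⱼ.
Initial tableau (one row per fragment):
  row 1: a1 a2 a3 b14 b15 b16 b17
  row 2: a1 b22 b23 b24 a5 a6 a7
  row 3: a1 a2 b33 a4 b35 b36 a7
Rows 2 and 3 agree on L; apply L→H and equate their H entries.
Rows 2 and 3 agree on F, H; apply F, H→K and equate their K entries.
Rows 2 and 3 agree on H; apply H→G, J and equate their G, J entries.
No row becomes fully distinguished — the join is lossy.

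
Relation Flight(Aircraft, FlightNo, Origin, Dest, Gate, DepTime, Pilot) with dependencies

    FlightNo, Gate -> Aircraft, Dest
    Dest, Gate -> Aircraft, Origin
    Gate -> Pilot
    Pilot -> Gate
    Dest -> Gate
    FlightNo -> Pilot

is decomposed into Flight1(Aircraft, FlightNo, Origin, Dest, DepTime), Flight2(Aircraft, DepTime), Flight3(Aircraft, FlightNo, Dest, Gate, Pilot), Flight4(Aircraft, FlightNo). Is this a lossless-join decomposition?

Chase test. Columns are Aircraft, FlightNo, Origin, Dest, Gate, DepTime, Pilot; row i has aⱼ where attribute j ∈ Flighti, else bᵢⱼ.
Initial tableau (one row per fragment):
  row 1: a1 a2 a3 a4 b15 a6 b17
  row 2: a1 b22 b23 b24 b25 a6 b27
  row 3: a1 a2 b33 a4 a5 b36 a7
  row 4: a1 a2 b43 b44 b45 b46 b47
Rows 1 and 3 agree on Dest; apply Dest→Gate and equate their Gate entries.
Rows 1 and 3 agree on FlightNo; apply FlightNo→Pilot and equate their Pilot entries.
Rows 1 and 4 agree on FlightNo; apply FlightNo→Pilot and equate their Pilot entries.
Rows 1 and 3 agree on Dest, Gate; apply Dest, Gate→Aircraft, Origin and equate their Aircraft, Origin entries.
Rows 1 and 4 agree on Pilot; apply Pilot→Gate and equate their Gate entries.
Rows 1 and 4 agree on FlightNo, Gate; apply FlightNo, Gate→Aircraft, Dest and equate their Aircraft, Dest entries.
Rows 1 and 4 agree on Dest, Gate; apply Dest, Gate→Aircraft, Origin and equate their Aircraft, Origin entries.
Row 1 is now all distinguished symbols — the join is lossless.

Yes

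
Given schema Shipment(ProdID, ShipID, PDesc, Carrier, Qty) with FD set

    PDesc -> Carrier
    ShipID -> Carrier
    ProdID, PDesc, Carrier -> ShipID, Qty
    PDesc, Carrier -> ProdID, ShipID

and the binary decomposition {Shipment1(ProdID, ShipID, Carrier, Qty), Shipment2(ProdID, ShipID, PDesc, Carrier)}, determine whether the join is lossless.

Common attributes: Shipment1 ∩ Shipment2 = {ProdID, ShipID, Carrier}.
No dependency enlarges {ProdID, ShipID, Carrier}, so (ProdID, ShipID, Carrier)⁺ = {ProdID, ShipID, Carrier}.
The closure contains neither all of Shipment1 = {ProdID, ShipID, Carrier, Qty} nor all of Shipment2 = {ProdID, ShipID, PDesc, Carrier}, so the common attributes are not a superkey of either fragment. The join is lossy.

No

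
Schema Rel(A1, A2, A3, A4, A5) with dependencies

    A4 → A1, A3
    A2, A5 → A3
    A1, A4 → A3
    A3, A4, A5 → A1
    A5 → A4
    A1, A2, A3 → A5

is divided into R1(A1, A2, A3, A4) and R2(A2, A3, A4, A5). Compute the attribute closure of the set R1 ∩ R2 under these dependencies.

A1, A2, A3, A4, A5

R1 ∩ R2 = {A2, A3, A4}.
A4 → A1, A3 applies, adding A1
A1, A2, A3 → A5 applies, adding A5
Closure: {A1, A2, A3, A4, A5}.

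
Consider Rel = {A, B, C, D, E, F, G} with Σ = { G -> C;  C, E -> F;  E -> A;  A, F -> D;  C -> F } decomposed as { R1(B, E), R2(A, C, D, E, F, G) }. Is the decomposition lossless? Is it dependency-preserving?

Lossless test: (E)⁺ = {A, E}, which is a superkey of neither fragment — lossy.
Dependency preservation: every FD's attributes lie within a single fragment, so each can be enforced locally — preserved.

lossy but dependency-preserving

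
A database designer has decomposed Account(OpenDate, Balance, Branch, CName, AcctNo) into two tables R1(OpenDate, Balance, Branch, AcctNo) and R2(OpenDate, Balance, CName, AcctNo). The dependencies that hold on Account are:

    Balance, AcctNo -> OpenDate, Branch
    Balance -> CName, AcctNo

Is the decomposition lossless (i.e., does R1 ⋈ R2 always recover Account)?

Common attributes: R1 ∩ R2 = {OpenDate, Balance, AcctNo}.
Closure of {OpenDate, Balance, AcctNo}: Balance, AcctNo → OpenDate, Branch applies, adding Branch; Balance → CName, AcctNo applies, adding CName. So (OpenDate, Balance, AcctNo)⁺ = {OpenDate, Balance, Branch, CName, AcctNo}.
This closure contains every attribute of R1, so R1 ∩ R2 → R1. The join is lossless.

Yes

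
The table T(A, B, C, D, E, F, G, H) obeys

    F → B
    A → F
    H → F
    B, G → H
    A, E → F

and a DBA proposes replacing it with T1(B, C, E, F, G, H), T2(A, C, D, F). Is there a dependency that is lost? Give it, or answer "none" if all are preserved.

F → B lies within T1.
A → F lies within T2.
H → F lies within T1.
B, G → H lies within T1.
A, E → F: restricted closure across fragments reaches F.
Every dependency is enforceable on the fragments, so the decomposition is dependency-preserving.

none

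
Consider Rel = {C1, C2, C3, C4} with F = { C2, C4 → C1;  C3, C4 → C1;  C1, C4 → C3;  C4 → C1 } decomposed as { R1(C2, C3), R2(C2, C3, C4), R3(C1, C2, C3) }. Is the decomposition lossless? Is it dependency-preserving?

lossy and not dependency-preserving

Lossless test (chase): applying each FD to every pair of rows produces no changes in the tableau, so no row becomes fully distinguished — the join is lossy.
Dependency preservation: the restricted closure of {C2, C4} across the fragments never reaches {C1}, so C2, C4 → C1 cannot be enforced without a join — not preserved.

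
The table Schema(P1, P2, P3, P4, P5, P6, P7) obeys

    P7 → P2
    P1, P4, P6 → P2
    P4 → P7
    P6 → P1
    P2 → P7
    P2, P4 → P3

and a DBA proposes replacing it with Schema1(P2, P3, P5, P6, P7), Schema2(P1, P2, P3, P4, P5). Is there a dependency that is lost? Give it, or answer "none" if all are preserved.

P6 → P1

Check P6 → P1: no single fragment contains all of {P1, P6}, and the restricted closure of {P6} across the fragments never reaches {P1}.
P7 → P2 is preserved.
P1, P4, P6 → P2 is preserved.
P4 → P7 is preserved.
P2 → P7 is preserved.
P2, P4 → P3 is preserved.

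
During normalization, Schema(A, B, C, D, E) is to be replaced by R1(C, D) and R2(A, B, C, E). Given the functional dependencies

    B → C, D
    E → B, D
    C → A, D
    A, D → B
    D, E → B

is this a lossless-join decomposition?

Yes

Common attributes: R1 ∩ R2 = {C}.
Closure of {C}: C → A, D applies, adding A, D; A, D → B applies, adding B. So (C)⁺ = {A, B, C, D}.
This closure contains every attribute of R1, so R1 ∩ R2 → R1. The join is lossless.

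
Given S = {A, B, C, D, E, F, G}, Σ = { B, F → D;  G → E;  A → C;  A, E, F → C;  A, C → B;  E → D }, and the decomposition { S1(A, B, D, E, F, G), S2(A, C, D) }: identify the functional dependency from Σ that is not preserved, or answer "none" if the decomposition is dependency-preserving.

B, F → D lies within S1.
G → E lies within S1.
A → C lies within S2.
A, E, F → C: restricted closure across fragments reaches C.
A, C → B: restricted closure across fragments reaches B.
E → D lies within S1.
Every dependency is enforceable on the fragments, so the decomposition is dependency-preserving.

none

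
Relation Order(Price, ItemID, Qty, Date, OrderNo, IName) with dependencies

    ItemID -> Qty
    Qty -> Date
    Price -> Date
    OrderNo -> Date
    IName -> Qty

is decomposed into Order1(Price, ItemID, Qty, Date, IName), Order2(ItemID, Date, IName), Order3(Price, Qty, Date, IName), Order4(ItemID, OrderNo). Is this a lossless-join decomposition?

Chase test. Columns are Price, ItemID, Qty, Date, OrderNo, IName; row i has aⱼ where attribute j ∈ Orderi, else bᵢⱼ.
Initial tableau (one row per fragment):
  row 1: a1 a2 a3 a4 b15 a6
  row 2: b21 a2 b23 a4 b25 a6
  row 3: a1 b32 a3 a4 b35 a6
  row 4: b41 a2 b43 b44 a5 b46
Rows 1 and 2 agree on ItemID; apply ItemID→Qty and equate their Qty entries.
Rows 1 and 4 agree on ItemID; apply ItemID→Qty and equate their Qty entries.
Rows 1 and 4 agree on Qty; apply Qty→Date and equate their Date entries.
No row becomes fully distinguished — the join is lossy.

No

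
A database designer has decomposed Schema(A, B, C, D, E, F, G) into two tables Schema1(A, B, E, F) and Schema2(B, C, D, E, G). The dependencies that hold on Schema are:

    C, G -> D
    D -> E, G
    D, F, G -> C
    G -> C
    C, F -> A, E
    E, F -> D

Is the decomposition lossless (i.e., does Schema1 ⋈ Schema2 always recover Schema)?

Common attributes: Schema1 ∩ Schema2 = {B, E}.
No dependency enlarges {B, E}, so (B, E)⁺ = {B, E}.
The closure contains neither all of Schema1 = {A, B, E, F} nor all of Schema2 = {B, C, D, E, G}, so the common attributes are not a superkey of either fragment. The join is lossy.

No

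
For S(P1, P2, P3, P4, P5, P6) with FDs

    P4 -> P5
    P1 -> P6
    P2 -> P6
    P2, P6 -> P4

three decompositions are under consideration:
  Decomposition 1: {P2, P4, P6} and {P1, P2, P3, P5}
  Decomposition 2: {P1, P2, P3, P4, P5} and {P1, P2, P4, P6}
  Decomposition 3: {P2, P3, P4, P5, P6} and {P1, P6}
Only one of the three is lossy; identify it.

Decomposition 1: common = {P2}, closure = {P2, P4, P5, P6} → lossless.
Decomposition 2: common = {P1, P2, P4}, closure = {P1, P2, P4, P5, P6} → lossless.
Decomposition 3: common = {P6}, closure = {P6} → lossy.

Decomposition 3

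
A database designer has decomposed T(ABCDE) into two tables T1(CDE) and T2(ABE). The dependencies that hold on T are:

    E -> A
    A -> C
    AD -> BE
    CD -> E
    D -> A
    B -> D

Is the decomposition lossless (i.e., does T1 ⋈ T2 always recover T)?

Common attributes: T1 ∩ T2 = {E}.
Closure of {E}: E → A applies, adding A; A → C applies, adding C. So (E)⁺ = {ACE}.
The closure contains neither all of T1 = {CDE} nor all of T2 = {ABE}, so the common attributes are not a superkey of either fragment. The join is lossy.

No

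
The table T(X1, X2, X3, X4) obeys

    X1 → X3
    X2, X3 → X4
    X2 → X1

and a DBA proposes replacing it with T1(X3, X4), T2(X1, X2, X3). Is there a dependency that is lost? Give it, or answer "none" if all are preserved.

Check X2, X3 → X4: no single fragment contains all of {X2, X3, X4}, and the restricted closure of {X2, X3} across the fragments never reaches {X4}.
X1 → X3 is preserved.
X2 → X1 is preserved.

X2, X3 → X4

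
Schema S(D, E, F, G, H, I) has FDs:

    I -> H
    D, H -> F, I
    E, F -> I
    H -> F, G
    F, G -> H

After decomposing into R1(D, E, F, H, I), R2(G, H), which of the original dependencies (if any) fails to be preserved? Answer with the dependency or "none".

F, G -> H

Check F, G → H: no single fragment contains all of {F, G, H}, and the restricted closure of {F, G} across the fragments never reaches {H}.
I → H is preserved.
D, H → F, I is preserved.
E, F → I is preserved.
H → F, G is preserved.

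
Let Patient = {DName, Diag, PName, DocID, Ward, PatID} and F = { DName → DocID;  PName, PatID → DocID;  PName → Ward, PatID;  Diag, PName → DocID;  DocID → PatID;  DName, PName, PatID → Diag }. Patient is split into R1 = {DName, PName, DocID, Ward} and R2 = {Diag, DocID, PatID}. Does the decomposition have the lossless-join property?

Common attributes: R1 ∩ R2 = {DocID}.
Closure of {DocID}: DocID → PatID applies, adding PatID. So (DocID)⁺ = {DocID, PatID}.
The closure contains neither all of R1 = {DName, PName, DocID, Ward} nor all of R2 = {Diag, DocID, PatID}, so the common attributes are not a superkey of either fragment. The join is lossy.

No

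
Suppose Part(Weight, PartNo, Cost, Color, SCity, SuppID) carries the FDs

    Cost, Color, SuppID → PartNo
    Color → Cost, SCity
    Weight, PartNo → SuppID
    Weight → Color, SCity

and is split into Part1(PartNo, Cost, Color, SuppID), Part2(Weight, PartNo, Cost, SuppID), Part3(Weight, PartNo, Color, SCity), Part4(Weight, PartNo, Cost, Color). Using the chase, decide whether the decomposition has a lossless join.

Yes

Chase test. Columns are Weight, PartNo, Cost, Color, SCity, SuppID; row i has aⱼ where attribute j ∈ Parti, else bᵢⱼ.
Initial tableau (one row per fragment):
  row 1: b11 a2 a3 a4 b15 a6
  row 2: a1 a2 a3 b24 b25 a6
  row 3: a1 a2 b33 a4 a5 b36
  row 4: a1 a2 a3 a4 b45 b46
Rows 1 and 3 agree on Color; apply Color→Cost, SCity and equate their Cost, SCity entries.
Rows 1 and 4 agree on Color; apply Color→Cost, SCity and equate their Cost, SCity entries.
Rows 2 and 3 agree on Weight, PartNo; apply Weight, PartNo→SuppID and equate their SuppID entries.
Rows 2 and 4 agree on Weight, PartNo; apply Weight, PartNo→SuppID and equate their SuppID entries.
Rows 2 and 3 agree on Weight; apply Weight→Color, SCity and equate their Color, SCity entries.
Row 2 is now all distinguished symbols — the join is lossless.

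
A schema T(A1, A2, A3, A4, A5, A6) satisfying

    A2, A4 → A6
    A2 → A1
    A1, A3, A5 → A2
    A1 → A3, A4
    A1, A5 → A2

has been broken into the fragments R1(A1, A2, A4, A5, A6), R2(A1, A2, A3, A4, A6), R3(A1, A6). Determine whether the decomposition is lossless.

Chase test. Columns are A1, A2, A3, A4, A5, A6; row i has aⱼ where attribute j ∈ Ri, else bᵢⱼ.
Initial tableau (one row per fragment):
  row 1: a1 a2 b13 a4 a5 a6
  row 2: a1 a2 a3 a4 b25 a6
  row 3: a1 b32 b33 b34 b35 a6
Rows 1 and 2 agree on A1; apply A1→A3, A4 and equate their A3, A4 entries.
Rows 1 and 3 agree on A1; apply A1→A3, A4 and equate their A3, A4 entries.
Row 1 is now all distinguished symbols — the join is lossless.

Yes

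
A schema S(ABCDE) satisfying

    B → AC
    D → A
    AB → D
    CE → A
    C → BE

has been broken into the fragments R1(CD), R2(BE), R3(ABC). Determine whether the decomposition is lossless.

Chase test. Columns are ABCDE; row i has aⱼ where attribute j ∈ Ri, else bᵢⱼ.
Initial tableau (one row per fragment):
  row 1: b11 b12 a3 a4 b15
  row 2: b21 a2 b23 b24 a5
  row 3: a1 a2 a3 b34 b35
Rows 2 and 3 agree on B; apply B→AC and equate their AC entries.
Rows 2 and 3 agree on AB; apply AB→D and equate their D entries.
Rows 1 and 2 agree on C; apply C→BE and equate their BE entries.
Rows 1 and 3 agree on C; apply C→BE and equate their BE entries.
Rows 1 and 2 agree on B; apply B→AC and equate their AC entries.
Rows 1 and 2 agree on AB; apply AB→D and equate their D entries.
Row 1 is now all distinguished symbols — the join is lossless.

Yes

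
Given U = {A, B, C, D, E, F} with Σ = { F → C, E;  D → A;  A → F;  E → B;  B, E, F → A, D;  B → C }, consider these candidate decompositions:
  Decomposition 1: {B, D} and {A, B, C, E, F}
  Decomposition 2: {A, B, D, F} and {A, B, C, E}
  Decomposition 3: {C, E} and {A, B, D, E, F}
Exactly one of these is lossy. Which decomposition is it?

Decomposition 1: common = {B}, closure = {B, C} → lossy.
Decomposition 2: common = {A, B}, closure = {A, B, C, D, E, F} → lossless.
Decomposition 3: common = {E}, closure = {B, C, E} → lossless.

Decomposition 1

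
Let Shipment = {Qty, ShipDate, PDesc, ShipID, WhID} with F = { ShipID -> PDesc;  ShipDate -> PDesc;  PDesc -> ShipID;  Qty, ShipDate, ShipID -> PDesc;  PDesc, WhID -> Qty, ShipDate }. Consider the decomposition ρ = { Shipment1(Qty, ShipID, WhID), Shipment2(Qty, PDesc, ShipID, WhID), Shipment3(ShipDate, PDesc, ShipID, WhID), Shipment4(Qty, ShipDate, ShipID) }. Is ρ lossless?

Yes

Chase test. Columns are Qty, ShipDate, PDesc, ShipID, WhID; row i has aⱼ where attribute j ∈ Shipmenti, else bᵢⱼ.
Initial tableau (one row per fragment):
  row 1: a1 b12 b13 a4 a5
  row 2: a1 b22 a3 a4 a5
  row 3: b31 a2 a3 a4 a5
  row 4: a1 a2 b43 a4 b45
Rows 1 and 2 agree on ShipID; apply ShipID→PDesc and equate their PDesc entries.
Rows 1 and 4 agree on ShipID; apply ShipID→PDesc and equate their PDesc entries.
Rows 1 and 2 agree on PDesc, WhID; apply PDesc, WhID→Qty, ShipDate and equate their Qty, ShipDate entries.
Rows 1 and 3 agree on PDesc, WhID; apply PDesc, WhID→Qty, ShipDate and equate their Qty, ShipDate entries.
Row 1 is now all distinguished symbols — the join is lossless.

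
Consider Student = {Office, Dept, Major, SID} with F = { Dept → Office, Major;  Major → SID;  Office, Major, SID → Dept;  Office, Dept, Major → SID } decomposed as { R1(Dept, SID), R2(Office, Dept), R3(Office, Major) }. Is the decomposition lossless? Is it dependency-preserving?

lossy and not dependency-preserving

Lossless test (chase): Rows 1 and 2 agree on Dept; apply Dept→Office, Major and equate their Office, Major entries. Rows 1 and 2 agree on Major; apply Major→SID and equate their SID entries. No row becomes fully distinguished — the join is lossy.
Dependency preservation: the restricted closure of {Dept} across the fragments never reaches {Office, Major}, so Dept → Office, Major cannot be enforced without a join — not preserved.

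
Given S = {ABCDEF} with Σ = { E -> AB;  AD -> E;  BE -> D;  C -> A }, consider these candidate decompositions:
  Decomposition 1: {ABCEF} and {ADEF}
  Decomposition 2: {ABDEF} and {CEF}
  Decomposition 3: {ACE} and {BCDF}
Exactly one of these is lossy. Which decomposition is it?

Decomposition 1: common = {AEF}, closure = {ABDEF} → lossless.
Decomposition 2: common = {EF}, closure = {ABDEF} → lossless.
Decomposition 3: common = {C}, closure = {AC} → lossy.

Decomposition 3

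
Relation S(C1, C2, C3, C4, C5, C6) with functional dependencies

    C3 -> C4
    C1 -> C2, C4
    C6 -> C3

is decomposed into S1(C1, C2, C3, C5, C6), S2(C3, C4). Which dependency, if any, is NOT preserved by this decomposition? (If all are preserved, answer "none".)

Check C1 → C2, C4: no single fragment contains all of {C1, C2, C4}, and the restricted closure of {C1} across the fragments never reaches {C2, C4}.
C3 → C4 is preserved.
C6 → C3 is preserved.

C1 -> C2, C4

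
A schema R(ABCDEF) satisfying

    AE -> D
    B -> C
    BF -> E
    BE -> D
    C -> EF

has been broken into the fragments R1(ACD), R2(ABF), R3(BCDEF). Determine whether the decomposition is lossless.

Yes

Chase test. Columns are ABCDEF; row i has aⱼ where attribute j ∈ Ri, else bᵢⱼ.
Initial tableau (one row per fragment):
  row 1: a1 b12 a3 a4 b15 b16
  row 2: a1 a2 b23 b24 b25 a6
  row 3: b31 a2 a3 a4 a5 a6
Rows 2 and 3 agree on B; apply B→C and equate their C entries.
Rows 2 and 3 agree on BF; apply BF→E and equate their E entries.
Rows 2 and 3 agree on BE; apply BE→D and equate their D entries.
Rows 1 and 2 agree on C; apply C→EF and equate their EF entries.
Row 2 is now all distinguished symbols — the join is lossless.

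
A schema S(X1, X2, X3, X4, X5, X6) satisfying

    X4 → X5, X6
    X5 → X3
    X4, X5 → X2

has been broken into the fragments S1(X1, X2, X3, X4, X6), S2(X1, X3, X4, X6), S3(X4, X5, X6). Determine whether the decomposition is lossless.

Chase test. Columns are X1, X2, X3, X4, X5, X6; row i has aⱼ where attribute j ∈ Si, else bᵢⱼ.
Initial tableau (one row per fragment):
  row 1: a1 a2 a3 a4 b15 a6
  row 2: a1 b22 a3 a4 b25 a6
  row 3: b31 b32 b33 a4 a5 a6
Rows 1 and 2 agree on X4; apply X4→X5, X6 and equate their X5, X6 entries.
Rows 1 and 3 agree on X4; apply X4→X5, X6 and equate their X5, X6 entries.
Rows 1 and 3 agree on X5; apply X5→X3 and equate their X3 entries.
Rows 1 and 2 agree on X4, X5; apply X4, X5→X2 and equate their X2 entries.
Rows 1 and 3 agree on X4, X5; apply X4, X5→X2 and equate their X2 entries.
Row 1 is now all distinguished symbols — the join is lossless.

Yes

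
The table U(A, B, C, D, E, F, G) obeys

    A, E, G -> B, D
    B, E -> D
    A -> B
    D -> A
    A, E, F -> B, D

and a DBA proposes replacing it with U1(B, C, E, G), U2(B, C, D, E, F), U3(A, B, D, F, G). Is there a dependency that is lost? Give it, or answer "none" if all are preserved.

A, E, G → B, D: restricted closure across fragments reaches B, D.
B, E → D lies within U2.
A → B lies within U3.
D → A lies within U3.
A, E, F → B, D: restricted closure across fragments reaches B, D.
Every dependency is enforceable on the fragments, so the decomposition is dependency-preserving.

none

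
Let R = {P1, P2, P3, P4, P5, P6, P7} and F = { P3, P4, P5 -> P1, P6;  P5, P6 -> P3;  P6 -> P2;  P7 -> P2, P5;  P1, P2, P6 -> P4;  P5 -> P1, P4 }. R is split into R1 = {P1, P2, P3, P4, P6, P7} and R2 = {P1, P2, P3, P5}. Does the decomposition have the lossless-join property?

No

Common attributes: R1 ∩ R2 = {P1, P2, P3}.
No dependency enlarges {P1, P2, P3}, so (P1, P2, P3)⁺ = {P1, P2, P3}.
The closure contains neither all of R1 = {P1, P2, P3, P4, P6, P7} nor all of R2 = {P1, P2, P3, P5}, so the common attributes are not a superkey of either fragment. The join is lossy.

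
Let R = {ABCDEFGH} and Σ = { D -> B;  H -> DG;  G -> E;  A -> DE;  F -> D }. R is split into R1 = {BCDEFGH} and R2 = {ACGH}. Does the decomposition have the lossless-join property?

No

Common attributes: R1 ∩ R2 = {CGH}.
Closure of {CGH}: H → DG applies, adding D; G → E applies, adding E; D → B applies, adding B. So (CGH)⁺ = {BCDEGH}.
The closure contains neither all of R1 = {BCDEFGH} nor all of R2 = {ACGH}, so the common attributes are not a superkey of either fragment. The join is lossy.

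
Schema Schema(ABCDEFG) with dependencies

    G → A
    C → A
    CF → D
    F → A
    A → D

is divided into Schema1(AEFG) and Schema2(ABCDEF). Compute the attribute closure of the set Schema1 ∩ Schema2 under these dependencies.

Schema1 ∩ Schema2 = {AEF}.
A → D applies, adding D
Closure: {ADEF}.

ADEF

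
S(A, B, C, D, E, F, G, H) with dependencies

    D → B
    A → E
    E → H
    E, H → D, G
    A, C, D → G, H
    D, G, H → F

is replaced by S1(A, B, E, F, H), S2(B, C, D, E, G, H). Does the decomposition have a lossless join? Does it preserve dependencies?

Lossless test: (B, E, H)⁺ = {B, D, E, F, G, H}, which is a superkey of neither fragment — lossy.
Dependency preservation: the restricted closure of {D, G, H} across the fragments never reaches {F}, so D, G, H → F cannot be enforced without a join — not preserved.

lossy and not dependency-preserving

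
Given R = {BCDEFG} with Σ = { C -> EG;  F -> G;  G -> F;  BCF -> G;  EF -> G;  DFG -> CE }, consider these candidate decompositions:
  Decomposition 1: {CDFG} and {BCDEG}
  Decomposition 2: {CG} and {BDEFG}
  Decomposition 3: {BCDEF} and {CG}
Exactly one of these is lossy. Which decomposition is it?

Decomposition 1: common = {CDG}, closure = {CDEFG} → lossless.
Decomposition 2: common = {G}, closure = {FG} → lossy.
Decomposition 3: common = {C}, closure = {CEFG} → lossless.

Decomposition 2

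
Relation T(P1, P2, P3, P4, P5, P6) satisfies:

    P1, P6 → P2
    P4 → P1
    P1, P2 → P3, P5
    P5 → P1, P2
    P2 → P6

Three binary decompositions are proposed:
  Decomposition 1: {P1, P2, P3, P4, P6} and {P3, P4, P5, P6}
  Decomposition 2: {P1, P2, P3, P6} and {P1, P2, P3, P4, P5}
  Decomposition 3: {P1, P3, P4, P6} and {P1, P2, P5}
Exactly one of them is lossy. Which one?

Decomposition 1: common = {P3, P4, P6}, closure = {P1, P2, P3, P4, P5, P6} → lossless.
Decomposition 2: common = {P1, P2, P3}, closure = {P1, P2, P3, P5, P6} → lossless.
Decomposition 3: common = {P1}, closure = {P1} → lossy.

Decomposition 3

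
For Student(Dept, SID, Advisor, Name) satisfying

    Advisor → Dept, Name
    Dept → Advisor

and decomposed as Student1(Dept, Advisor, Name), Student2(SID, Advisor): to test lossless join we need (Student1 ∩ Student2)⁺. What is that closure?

Dept, Advisor, Name

Student1 ∩ Student2 = {Advisor}.
Advisor → Dept, Name applies, adding Dept, Name
Closure: {Dept, Advisor, Name}.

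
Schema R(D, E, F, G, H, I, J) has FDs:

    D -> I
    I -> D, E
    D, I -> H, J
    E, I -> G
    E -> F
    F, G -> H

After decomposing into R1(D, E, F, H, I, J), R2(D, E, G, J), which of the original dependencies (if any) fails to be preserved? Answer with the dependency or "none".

F, G -> H

Check F, G → H: no single fragment contains all of {F, G, H}, and the restricted closure of {F, G} across the fragments never reaches {H}.
D → I is preserved.
I → D, E is preserved.
D, I → H, J is preserved.
E, I → G is preserved.
E → F is preserved.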